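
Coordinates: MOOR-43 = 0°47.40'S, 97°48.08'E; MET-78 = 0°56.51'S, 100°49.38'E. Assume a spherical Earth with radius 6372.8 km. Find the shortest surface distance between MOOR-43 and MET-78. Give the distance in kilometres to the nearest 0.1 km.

MOOR-43: φ = -0.79000°, λ = +97.80133°
MET-78: φ = -0.94183°, λ = +100.82300°
Δφ = -0.1518°,  Δλ = 3.0217°
a = sin²(Δφ/2) + cos φ₁ cos φ₂ sin²(Δλ/2) = 0.000697
c = 2·arcsin(√a) = 0.052799 rad = 3.0251°
d = R·c = 6372.8 × 0.052799 = 336.5 km

336.5 km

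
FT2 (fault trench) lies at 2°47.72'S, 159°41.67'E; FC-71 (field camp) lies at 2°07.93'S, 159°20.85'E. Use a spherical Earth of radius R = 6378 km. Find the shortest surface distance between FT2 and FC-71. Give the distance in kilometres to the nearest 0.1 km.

83.3 km

FT2: φ = -2.79533°, λ = +159.69450°
FC-71: φ = -2.13217°, λ = +159.34750°
Δφ = 0.6632°,  Δλ = -0.3470°
a = sin²(Δφ/2) + cos φ₁ cos φ₂ sin²(Δλ/2) = 0.000043
c = 2·arcsin(√a) = 0.013061 rad = 0.7483°
d = R·c = 6378 × 0.013061 = 83.3 km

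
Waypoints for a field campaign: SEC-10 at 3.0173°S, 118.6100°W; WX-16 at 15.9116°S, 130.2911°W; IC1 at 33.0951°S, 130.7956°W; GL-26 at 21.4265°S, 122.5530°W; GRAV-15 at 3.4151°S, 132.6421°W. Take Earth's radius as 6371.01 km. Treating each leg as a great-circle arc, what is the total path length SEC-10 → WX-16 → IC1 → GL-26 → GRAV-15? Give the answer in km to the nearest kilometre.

7643 km

SEC-10→WX-16: c = 0.301493 rad, d = 1920.82 km
WX-16→IC1: c = 0.300014 rad, d = 1911.39 km
IC1→GL-26: c = 0.240253 rad, d = 1530.66 km
GL-26→GRAV-15: c = 0.357925 rad, d = 2280.34 km
Total = 1920.82 + 1911.39 + 1530.66 + 2280.34 = 7643.21 km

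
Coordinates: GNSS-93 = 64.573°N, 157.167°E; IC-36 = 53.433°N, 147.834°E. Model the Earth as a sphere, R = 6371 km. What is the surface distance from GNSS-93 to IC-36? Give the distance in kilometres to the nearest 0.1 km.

Δφ = -11.1400°,  Δλ = -9.3330°
a = sin²(Δφ/2) + cos φ₁ cos φ₂ sin²(Δλ/2) = 0.011114
c = 2·arcsin(√a) = 0.211239 rad = 12.1031°
d = R·c = 6371 × 0.211239 = 1345.8 km

1345.8 km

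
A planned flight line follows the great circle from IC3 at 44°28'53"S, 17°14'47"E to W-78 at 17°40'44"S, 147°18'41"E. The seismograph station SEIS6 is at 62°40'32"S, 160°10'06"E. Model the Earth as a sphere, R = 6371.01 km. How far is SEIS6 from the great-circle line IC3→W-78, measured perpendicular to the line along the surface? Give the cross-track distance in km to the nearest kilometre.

3210 km

IC3: φ = -44.48139°, λ = +17.24639°
W-78: φ = -17.67889°, λ = +147.31139°
SEIS6: φ = -62.67556°, λ = +160.16833°
δ₁₃ = central angle IC3→SEIS6 = 1.201234 rad  (haversine)
θ₁₃ = bearing IC3→SEIS6 = 162.735°,  θ₁₂ = bearing IC3→W-78 = 131.555°
dₓₜ = R·arcsin(sin δ₁₃ · sin(θ₁₃ − θ₁₂)) = 6371.01·arcsin(0.93249·sin(31.180°)) = 3209.863 km
|dₓₜ| = 3209.863 km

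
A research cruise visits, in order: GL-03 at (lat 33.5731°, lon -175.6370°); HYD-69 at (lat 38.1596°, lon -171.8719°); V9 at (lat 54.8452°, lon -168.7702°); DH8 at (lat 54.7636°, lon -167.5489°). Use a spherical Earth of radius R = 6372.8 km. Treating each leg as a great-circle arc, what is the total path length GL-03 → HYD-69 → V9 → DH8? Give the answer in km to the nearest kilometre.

GL-03→HYD-69: c = 0.096123 rad, d = 612.57 km
HYD-69→V9: c = 0.293520 rad, d = 1870.54 km
V9→DH8: c = 0.012368 rad, d = 78.82 km
Total = 612.57 + 1870.54 + 78.82 = 2561.93 km

2562 km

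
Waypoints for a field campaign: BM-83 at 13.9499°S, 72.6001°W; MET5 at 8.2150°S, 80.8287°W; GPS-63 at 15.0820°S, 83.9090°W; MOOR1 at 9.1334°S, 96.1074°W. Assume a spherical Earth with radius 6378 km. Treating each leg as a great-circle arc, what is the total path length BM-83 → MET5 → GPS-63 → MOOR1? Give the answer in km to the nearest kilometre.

BM-83→MET5: c = 0.172807 rad, d = 1102.16 km
MET5→GPS-63: c = 0.130894 rad, d = 834.84 km
GPS-63→MOOR1: c = 0.232510 rad, d = 1482.95 km
Total = 1102.16 + 834.84 + 1482.95 = 3419.95 km

3420 km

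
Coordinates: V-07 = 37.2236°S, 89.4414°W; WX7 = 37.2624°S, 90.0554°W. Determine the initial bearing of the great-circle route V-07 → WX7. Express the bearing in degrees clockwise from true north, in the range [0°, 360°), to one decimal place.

Δλ = -0.6140°
y = sin Δλ · cos φ₂ = -0.008529
x = cos φ₁ sin φ₂ − sin φ₁ cos φ₂ cos Δλ = -0.000705
θ = atan2(y, x) = -94.7244° → 265.2756° (mod 360°)

265.3°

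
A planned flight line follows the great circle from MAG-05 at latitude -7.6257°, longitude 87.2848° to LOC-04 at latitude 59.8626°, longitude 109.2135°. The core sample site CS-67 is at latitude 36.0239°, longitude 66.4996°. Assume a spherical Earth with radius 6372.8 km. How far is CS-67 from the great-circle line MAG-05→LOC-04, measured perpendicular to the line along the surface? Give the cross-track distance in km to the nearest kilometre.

δ₁₃ = central angle MAG-05→CS-67 = 0.834696 rad  (haversine)
θ₁₃ = bearing MAG-05→CS-67 = 337.215°,  θ₁₂ = bearing MAG-05→LOC-04 = 11.532°
dₓₜ = R·arcsin(sin δ₁₃ · sin(θ₁₃ − θ₁₂)) = 6372.8·arcsin(0.74109·sin(325.683°)) = -2746.851 km
|dₓₜ| = 2746.851 km

2747 km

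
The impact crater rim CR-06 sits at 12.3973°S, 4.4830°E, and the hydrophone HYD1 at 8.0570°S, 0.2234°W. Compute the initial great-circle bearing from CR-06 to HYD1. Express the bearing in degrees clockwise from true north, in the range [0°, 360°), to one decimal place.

Δλ = -4.7064°
y = sin Δλ · cos φ₂ = -0.081240
x = cos φ₁ sin φ₂ − sin φ₁ cos φ₂ cos Δλ = 0.074963
θ = atan2(y, x) = -47.3010° → 312.6990° (mod 360°)

312.7°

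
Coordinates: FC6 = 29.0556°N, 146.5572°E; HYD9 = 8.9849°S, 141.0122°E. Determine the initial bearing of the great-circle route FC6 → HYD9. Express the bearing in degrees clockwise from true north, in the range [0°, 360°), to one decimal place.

188.8°

Δλ = -5.5450°
y = sin Δλ · cos φ₂ = -0.095442
x = cos φ₁ sin φ₂ − sin φ₁ cos φ₂ cos Δλ = -0.613974
θ = atan2(y, x) = -171.1641° → 188.8359° (mod 360°)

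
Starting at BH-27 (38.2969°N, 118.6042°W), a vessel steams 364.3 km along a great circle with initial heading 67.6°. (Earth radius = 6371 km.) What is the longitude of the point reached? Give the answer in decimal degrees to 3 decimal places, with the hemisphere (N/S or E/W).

114.679°W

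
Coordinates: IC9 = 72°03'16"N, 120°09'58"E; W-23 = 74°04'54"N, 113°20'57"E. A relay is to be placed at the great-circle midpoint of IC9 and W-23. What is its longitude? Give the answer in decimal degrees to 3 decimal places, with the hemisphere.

116.956°E

IC9: φ = +72.05444°, λ = +120.16611°
W-23: φ = +74.08167°, λ = +113.34917°
Bx = cos φ₂ cos Δλ = 0.272328,  By = cos φ₂ sin Δλ = -0.032555
φₘ = atan2(sin φ₁ + sin φ₂, √((cos φ₁ + Bx)² + By²)) = 73.09620°
λₘ = λ₁ + atan2(By, cos φ₁ + Bx) = 116.95596°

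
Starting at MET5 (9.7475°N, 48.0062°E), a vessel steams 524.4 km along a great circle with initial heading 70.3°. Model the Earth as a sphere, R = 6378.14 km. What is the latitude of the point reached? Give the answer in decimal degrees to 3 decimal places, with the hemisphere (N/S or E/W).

δ = d/R = 524.4/6378.14 = 0.082218 rad
φ₂ = arcsin(sin φ₁ cos δ + cos φ₁ sin δ cos θ)
   = arcsin(0.16931·0.99662 + 0.98556·0.08213·0.33710) = 11.30426°
λ₂ = λ₁ + atan2(sin θ sin δ cos φ₁, cos δ − sin φ₁ sin φ₂) = 52.52859°

11.304°N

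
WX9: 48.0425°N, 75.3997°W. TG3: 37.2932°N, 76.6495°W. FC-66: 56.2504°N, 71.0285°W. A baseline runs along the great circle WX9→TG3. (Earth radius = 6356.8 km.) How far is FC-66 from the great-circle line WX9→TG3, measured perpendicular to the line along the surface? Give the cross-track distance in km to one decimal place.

δ₁₃ = central angle WX9→FC-66 = 0.150634 rad  (haversine)
θ₁₃ = bearing WX9→FC-66 = 16.390°,  θ₁₂ = bearing WX9→TG3 = 185.319°
dₓₜ = R·arcsin(sin δ₁₃ · sin(θ₁₃ − θ₁₂)) = 6356.8·arcsin(0.15007·sin(-168.929°)) = -183.199 km
|dₓₜ| = 183.199 km

183.2 km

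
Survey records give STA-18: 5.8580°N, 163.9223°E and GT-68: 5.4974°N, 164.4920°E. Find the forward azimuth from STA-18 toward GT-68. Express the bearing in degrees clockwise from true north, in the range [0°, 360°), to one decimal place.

Δλ = 0.5697°
y = sin Δλ · cos φ₂ = 0.009897
x = cos φ₁ sin φ₂ − sin φ₁ cos φ₂ cos Δλ = -0.006289
θ = atan2(y, x) = 122.4314° → 122.4314° (mod 360°)

122.4°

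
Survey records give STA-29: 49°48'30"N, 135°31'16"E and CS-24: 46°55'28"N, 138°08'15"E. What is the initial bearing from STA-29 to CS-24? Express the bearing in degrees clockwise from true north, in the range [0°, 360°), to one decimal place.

STA-29: φ = +49.80833°, λ = +135.52111°
CS-24: φ = +46.92444°, λ = +138.13750°
Δλ = 2.6164°
y = sin Δλ · cos φ₂ = 0.031176
x = cos φ₁ sin φ₂ − sin φ₁ cos φ₂ cos Δλ = -0.049768
θ = atan2(y, x) = 147.9357° → 147.9357° (mod 360°)

147.9°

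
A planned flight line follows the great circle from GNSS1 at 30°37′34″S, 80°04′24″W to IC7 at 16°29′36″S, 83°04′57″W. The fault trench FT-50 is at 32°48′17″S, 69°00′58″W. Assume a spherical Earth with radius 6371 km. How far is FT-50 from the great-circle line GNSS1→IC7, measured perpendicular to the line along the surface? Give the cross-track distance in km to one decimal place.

GNSS1: φ = -30.62611°, λ = -80.07333°
IC7: φ = -16.49333°, λ = -83.08250°
FT-50: φ = -32.80472°, λ = -69.01611°
δ₁₃ = central angle GNSS1→FT-50 = 0.168423 rad  (haversine)
θ₁₃ = bearing GNSS1→FT-50 = 105.914°,  θ₁₂ = bearing GNSS1→IC7 = 348.320°
dₓₜ = R·arcsin(sin δ₁₃ · sin(θ₁₃ − θ₁₂)) = 6371·arcsin(0.16763·sin(-242.406°)) = 949.995 km
|dₓₜ| = 949.995 km

950.0 km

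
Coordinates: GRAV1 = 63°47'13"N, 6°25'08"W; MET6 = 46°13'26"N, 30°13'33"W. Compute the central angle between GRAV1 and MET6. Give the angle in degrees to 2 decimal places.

GRAV1: φ = +63.78694°, λ = -6.41889°
MET6: φ = +46.22389°, λ = -30.22583°
Δφ = -17.5631°,  Δλ = -23.8069°
a = sin²(Δφ/2) + cos φ₁ cos φ₂ sin²(Δλ/2) = 0.036309
c = 2·arcsin(√a) = 0.383441 rad = 21.9696°

21.97°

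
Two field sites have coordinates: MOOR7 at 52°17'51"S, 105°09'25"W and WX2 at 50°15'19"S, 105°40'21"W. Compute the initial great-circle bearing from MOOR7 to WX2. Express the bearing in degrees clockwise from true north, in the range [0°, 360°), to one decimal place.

MOOR7: φ = -52.29750°, λ = -105.15694°
WX2: φ = -50.25528°, λ = -105.67250°
Δλ = -0.5156°
y = sin Δλ · cos φ₂ = -0.005753
x = cos φ₁ sin φ₂ − sin φ₁ cos φ₂ cos Δλ = 0.035615
θ = atan2(y, x) = -9.1759° → 350.8241° (mod 360°)

350.8°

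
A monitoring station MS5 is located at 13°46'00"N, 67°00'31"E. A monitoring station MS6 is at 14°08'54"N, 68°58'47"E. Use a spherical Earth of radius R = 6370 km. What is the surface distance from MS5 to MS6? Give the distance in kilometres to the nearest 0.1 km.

MS5: φ = +13.76667°, λ = +67.00861°
MS6: φ = +14.14833°, λ = +68.97972°
Δφ = 0.3817°,  Δλ = 1.9711°
a = sin²(Δφ/2) + cos φ₁ cos φ₂ sin²(Δλ/2) = 0.000290
c = 2·arcsin(√a) = 0.034045 rad = 1.9506°
d = R·c = 6370 × 0.034045 = 216.9 km

216.9 km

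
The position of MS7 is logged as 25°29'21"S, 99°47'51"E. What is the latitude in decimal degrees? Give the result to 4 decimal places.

25.4892°S

25° + 29′/60 + 21″/3600 = 25 + 0.48333 + 0.00583 = 25.4892°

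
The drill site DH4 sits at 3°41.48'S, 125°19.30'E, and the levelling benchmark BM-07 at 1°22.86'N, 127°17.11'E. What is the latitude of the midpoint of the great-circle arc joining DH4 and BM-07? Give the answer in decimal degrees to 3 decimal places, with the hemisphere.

1.155°S

DH4: φ = -3.69133°, λ = +125.32167°
BM-07: φ = +1.38100°, λ = +127.28517°
Bx = cos φ₂ cos Δλ = 0.999123,  By = cos φ₂ sin Δλ = 0.034253
φₘ = atan2(sin φ₁ + sin φ₂, √((cos φ₁ + Bx)² + By²)) = -1.15534°
λₘ = λ₁ + atan2(By, cos φ₁ + Bx) = 126.30429°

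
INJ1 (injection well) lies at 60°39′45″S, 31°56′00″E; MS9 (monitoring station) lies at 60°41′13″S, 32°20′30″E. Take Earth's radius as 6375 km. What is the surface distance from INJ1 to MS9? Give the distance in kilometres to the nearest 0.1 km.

INJ1: φ = -60.66250°, λ = +31.93333°
MS9: φ = -60.68694°, λ = +32.34167°
Δφ = -0.0244°,  Δλ = 0.4083°
a = sin²(Δφ/2) + cos φ₁ cos φ₂ sin²(Δλ/2) = 0.000003
c = 2·arcsin(√a) = 0.003516 rad = 0.2015°
d = R·c = 6375 × 0.003516 = 22.4 km

22.4 km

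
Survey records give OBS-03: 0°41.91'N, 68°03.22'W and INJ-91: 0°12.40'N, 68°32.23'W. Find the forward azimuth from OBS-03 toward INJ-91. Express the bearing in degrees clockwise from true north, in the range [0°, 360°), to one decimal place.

OBS-03: φ = +0.69850°, λ = -68.05367°
INJ-91: φ = +0.20667°, λ = -68.53717°
Δλ = -0.4835°
y = sin Δλ · cos φ₂ = -0.008439
x = cos φ₁ sin φ₂ − sin φ₁ cos φ₂ cos Δλ = -0.008584
θ = atan2(y, x) = -135.4883° → 224.5117° (mod 360°)

224.5°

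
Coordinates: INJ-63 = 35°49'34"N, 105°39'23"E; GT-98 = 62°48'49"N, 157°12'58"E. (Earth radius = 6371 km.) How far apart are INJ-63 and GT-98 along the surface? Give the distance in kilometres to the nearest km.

4595 km

INJ-63: φ = +35.82611°, λ = +105.65639°
GT-98: φ = +62.81361°, λ = +157.21611°
Δφ = 26.9875°,  Δλ = 51.5597°
a = sin²(Δφ/2) + cos φ₁ cos φ₂ sin²(Δλ/2) = 0.124517
c = 2·arcsin(√a) = 0.721272 rad = 41.3258°
d = R·c = 6371 × 0.721272 = 4595.2 km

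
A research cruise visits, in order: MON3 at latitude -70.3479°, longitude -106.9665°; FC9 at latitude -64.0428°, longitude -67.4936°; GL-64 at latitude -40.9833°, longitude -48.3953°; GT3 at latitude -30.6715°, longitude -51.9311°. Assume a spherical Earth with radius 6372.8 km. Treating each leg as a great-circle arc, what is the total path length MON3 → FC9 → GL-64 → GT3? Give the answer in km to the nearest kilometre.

MON3→FC9: c = 0.282440 rad, d = 1799.94 km
FC9→GL-64: c = 0.446621 rad, d = 2846.22 km
GL-64→GT3: c = 0.186753 rad, d = 1190.14 km
Total = 1799.94 + 2846.22 + 1190.14 = 5836.30 km

5836 km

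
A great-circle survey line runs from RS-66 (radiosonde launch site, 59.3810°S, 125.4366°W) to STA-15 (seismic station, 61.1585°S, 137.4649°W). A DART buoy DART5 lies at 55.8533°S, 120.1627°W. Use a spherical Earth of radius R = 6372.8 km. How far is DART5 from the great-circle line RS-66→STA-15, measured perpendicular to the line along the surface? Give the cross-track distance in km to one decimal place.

δ₁₃ = central angle RS-66→DART5 = 0.078825 rad  (haversine)
θ₁₃ = bearing RS-66→DART5 = 40.936°,  θ₁₂ = bearing RS-66→STA-15 = 248.237°
dₓₜ = R·arcsin(sin δ₁₃ · sin(θ₁₃ − θ₁₂)) = 6372.8·arcsin(0.07874·sin(-207.301°)) = 230.216 km
|dₓₜ| = 230.216 km

230.2 km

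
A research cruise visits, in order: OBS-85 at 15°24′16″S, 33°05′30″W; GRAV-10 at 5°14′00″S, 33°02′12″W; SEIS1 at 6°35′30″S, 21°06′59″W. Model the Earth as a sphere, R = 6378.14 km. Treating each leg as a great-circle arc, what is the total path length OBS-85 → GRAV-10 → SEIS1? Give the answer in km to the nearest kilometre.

OBS-85: φ = -15.40444°, λ = -33.09167°
GRAV-10: φ = -5.23333°, λ = -33.03667°
SEIS1: φ = -6.59167°, λ = -21.11639°
OBS-85→GRAV-10: c = 0.177522 rad, d = 1132.26 km
GRAV-10→SEIS1: c = 0.208286 rad, d = 1328.48 km
Total = 1132.26 + 1328.48 = 2460.74 km

2461 km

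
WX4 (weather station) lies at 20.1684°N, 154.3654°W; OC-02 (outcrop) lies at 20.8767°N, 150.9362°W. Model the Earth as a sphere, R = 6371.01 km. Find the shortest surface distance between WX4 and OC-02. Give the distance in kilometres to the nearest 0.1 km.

Δφ = 0.7083°,  Δλ = 3.4292°
a = sin²(Δφ/2) + cos φ₁ cos φ₂ sin²(Δλ/2) = 0.000823
c = 2·arcsin(√a) = 0.057398 rad = 3.2887°
d = R·c = 6371.01 × 0.057398 = 365.7 km

365.7 km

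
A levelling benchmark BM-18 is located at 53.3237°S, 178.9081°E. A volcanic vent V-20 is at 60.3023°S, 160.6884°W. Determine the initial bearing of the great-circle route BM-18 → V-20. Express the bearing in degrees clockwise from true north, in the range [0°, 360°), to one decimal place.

130.3°

Δλ = 20.4035°
y = sin Δλ · cos φ₂ = 0.172719
x = cos φ₁ sin φ₂ − sin φ₁ cos φ₂ cos Δλ = -0.146428
θ = atan2(y, x) = 130.2905° → 130.2905° (mod 360°)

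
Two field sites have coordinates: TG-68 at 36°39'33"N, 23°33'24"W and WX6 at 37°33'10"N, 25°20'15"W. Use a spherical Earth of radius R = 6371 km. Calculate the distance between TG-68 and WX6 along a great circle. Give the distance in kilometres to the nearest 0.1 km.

186.6 km

TG-68: φ = +36.65917°, λ = -23.55667°
WX6: φ = +37.55278°, λ = -25.33750°
Δφ = 0.8936°,  Δλ = -1.7808°
a = sin²(Δφ/2) + cos φ₁ cos φ₂ sin²(Δλ/2) = 0.000214
c = 2·arcsin(√a) = 0.029286 rad = 1.6779°
d = R·c = 6371 × 0.029286 = 186.6 km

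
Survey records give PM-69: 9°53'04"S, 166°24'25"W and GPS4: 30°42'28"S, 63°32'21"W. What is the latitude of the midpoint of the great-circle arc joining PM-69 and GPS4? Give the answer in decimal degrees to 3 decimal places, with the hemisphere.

30.587°S

PM-69: φ = -9.88444°, λ = -166.40694°
GPS4: φ = -30.70778°, λ = -63.53917°
Bx = cos φ₂ cos Δλ = -0.191475,  By = cos φ₂ sin Δλ = 0.838191
φₘ = atan2(sin φ₁ + sin φ₂, √((cos φ₁ + Bx)² + By²)) = -30.58707°
λₘ = λ₁ + atan2(By, cos φ₁ + Bx) = -119.84456°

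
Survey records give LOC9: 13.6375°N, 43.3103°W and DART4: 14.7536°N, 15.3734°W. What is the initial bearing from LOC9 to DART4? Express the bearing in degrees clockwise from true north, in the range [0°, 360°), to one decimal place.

84.2°

Δλ = 27.9369°
y = sin Δλ · cos φ₂ = 0.453052
x = cos φ₁ sin φ₂ − sin φ₁ cos φ₂ cos Δλ = 0.046049
θ = atan2(y, x) = 84.1963° → 84.1963° (mod 360°)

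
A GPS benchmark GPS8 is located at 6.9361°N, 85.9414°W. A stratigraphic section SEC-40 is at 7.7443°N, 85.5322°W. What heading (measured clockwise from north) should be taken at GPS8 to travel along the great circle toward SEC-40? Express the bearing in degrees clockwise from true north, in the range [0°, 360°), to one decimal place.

26.6°

Δλ = 0.4092°
y = sin Δλ · cos φ₂ = 0.007077
x = cos φ₁ sin φ₂ − sin φ₁ cos φ₂ cos Δλ = 0.014108
θ = atan2(y, x) = 26.6382° → 26.6382° (mod 360°)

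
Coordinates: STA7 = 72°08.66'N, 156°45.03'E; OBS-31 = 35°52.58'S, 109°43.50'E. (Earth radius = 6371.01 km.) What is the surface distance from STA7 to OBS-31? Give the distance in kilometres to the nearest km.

STA7: φ = +72.14433°, λ = +156.75050°
OBS-31: φ = -35.87633°, λ = +109.72500°
Δφ = -108.0207°,  Δλ = -47.0255°
a = sin²(Δφ/2) + cos φ₁ cos φ₂ sin²(Δλ/2) = 0.694224
c = 2·arcsin(√a) = 1.969743 rad = 112.8580°
d = R·c = 6371.01 × 1.969743 = 12549.3 km

12549 km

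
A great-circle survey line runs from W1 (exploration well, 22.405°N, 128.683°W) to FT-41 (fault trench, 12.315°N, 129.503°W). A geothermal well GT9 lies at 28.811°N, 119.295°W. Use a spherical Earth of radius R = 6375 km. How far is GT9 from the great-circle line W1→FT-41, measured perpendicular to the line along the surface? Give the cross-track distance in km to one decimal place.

851.9 km

δ₁₃ = central angle W1→GT9 = 0.185162 rad  (haversine)
θ₁₃ = bearing W1→GT9 = 50.926°,  θ₁₂ = bearing W1→FT-41 = 184.564°
dₓₜ = R·arcsin(sin δ₁₃ · sin(θ₁₃ − θ₁₂)) = 6375·arcsin(0.18411·sin(-133.638°)) = -851.940 km
|dₓₜ| = 851.940 km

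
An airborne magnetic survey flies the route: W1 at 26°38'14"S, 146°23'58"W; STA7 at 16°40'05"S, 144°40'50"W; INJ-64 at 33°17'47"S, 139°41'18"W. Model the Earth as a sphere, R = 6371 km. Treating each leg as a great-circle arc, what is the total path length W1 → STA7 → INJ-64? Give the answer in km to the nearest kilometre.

3038 km

W1: φ = -26.63722°, λ = -146.39944°
STA7: φ = -16.66806°, λ = -144.68056°
INJ-64: φ = -33.29639°, λ = -139.68833°
W1→STA7: c = 0.176207 rad, d = 1122.61 km
STA7→INJ-64: c = 0.300652 rad, d = 1915.45 km
Total = 1122.61 + 1915.45 = 3038.07 km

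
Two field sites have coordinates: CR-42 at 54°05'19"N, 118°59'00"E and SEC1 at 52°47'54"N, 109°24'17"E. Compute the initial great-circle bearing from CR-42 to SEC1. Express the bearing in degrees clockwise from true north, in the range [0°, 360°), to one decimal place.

CR-42: φ = +54.08861°, λ = +118.98333°
SEC1: φ = +52.79833°, λ = +109.40472°
Δλ = -9.5786°
y = sin Δλ · cos φ₂ = -0.100610
x = cos φ₁ sin φ₂ − sin φ₁ cos φ₂ cos Δλ = -0.015690
θ = atan2(y, x) = -98.8641° → 261.1359° (mod 360°)

261.1°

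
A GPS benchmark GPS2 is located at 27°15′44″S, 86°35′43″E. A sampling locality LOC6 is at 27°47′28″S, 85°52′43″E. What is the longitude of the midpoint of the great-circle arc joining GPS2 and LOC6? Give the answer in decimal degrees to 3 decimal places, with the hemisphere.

86.238°E

GPS2: φ = -27.26222°, λ = +86.59528°
LOC6: φ = -27.79111°, λ = +85.87861°
Bx = cos φ₂ cos Δλ = 0.884584,  By = cos φ₂ sin Δλ = -0.011065
φₘ = atan2(sin φ₁ + sin φ₂, √((cos φ₁ + Bx)² + By²)) = -27.52713°
λₘ = λ₁ + atan2(By, cos φ₁ + Bx) = 86.23781°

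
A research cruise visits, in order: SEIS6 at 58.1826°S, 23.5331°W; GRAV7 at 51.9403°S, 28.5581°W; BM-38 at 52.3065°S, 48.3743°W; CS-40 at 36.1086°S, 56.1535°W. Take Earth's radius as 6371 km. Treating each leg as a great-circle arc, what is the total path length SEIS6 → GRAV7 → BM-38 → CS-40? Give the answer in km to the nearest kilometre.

4015 km

SEIS6→GRAV7: c = 0.119890 rad, d = 763.82 km
GRAV7→BM-38: c = 0.211776 rad, d = 1349.23 km
BM-38→CS-40: c = 0.298571 rad, d = 1902.20 km
Total = 763.82 + 1349.23 + 1902.20 = 4015.24 km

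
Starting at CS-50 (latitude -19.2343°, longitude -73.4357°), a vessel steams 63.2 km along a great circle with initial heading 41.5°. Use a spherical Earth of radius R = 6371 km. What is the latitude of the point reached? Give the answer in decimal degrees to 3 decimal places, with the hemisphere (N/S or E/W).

18.808°S

δ = d/R = 63.2/6371 = 0.009920 rad
φ₂ = arcsin(sin φ₁ cos δ + cos φ₁ sin δ cos θ)
   = arcsin(-0.32943·0.99995 + 0.94418·0.00992·0.74896) = -18.80819°
λ₂ = λ₁ + atan2(sin θ sin δ cos φ₁, cos δ − sin φ₁ sin φ₂) = -73.03784°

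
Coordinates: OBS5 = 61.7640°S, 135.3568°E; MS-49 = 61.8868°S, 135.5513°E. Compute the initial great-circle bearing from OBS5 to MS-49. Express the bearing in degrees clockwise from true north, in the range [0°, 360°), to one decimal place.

143.3°

Δλ = 0.1945°
y = sin Δλ · cos φ₂ = 0.001600
x = cos φ₁ sin φ₂ − sin φ₁ cos φ₂ cos Δλ = -0.002146
θ = atan2(y, x) = 143.2950° → 143.2950° (mod 360°)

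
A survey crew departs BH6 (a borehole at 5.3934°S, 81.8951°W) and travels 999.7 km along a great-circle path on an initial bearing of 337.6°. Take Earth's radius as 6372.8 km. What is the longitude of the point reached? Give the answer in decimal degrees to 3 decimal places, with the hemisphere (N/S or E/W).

85.313°W

δ = d/R = 999.7/6372.8 = 0.156870 rad
φ₂ = arcsin(sin φ₁ cos δ + cos φ₁ sin δ cos θ)
   = arcsin(-0.09399·0.98772 + 0.99557·0.15623·0.92455) = 2.92108°
λ₂ = λ₁ + atan2(sin θ sin δ cos φ₁, cos δ − sin φ₁ sin φ₂) = -85.31259°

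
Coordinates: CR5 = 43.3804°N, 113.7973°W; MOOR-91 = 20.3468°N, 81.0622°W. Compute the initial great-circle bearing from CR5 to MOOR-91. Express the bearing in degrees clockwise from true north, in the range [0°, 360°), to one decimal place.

Δλ = 32.7351°
y = sin Δλ · cos φ₂ = 0.507015
x = cos φ₁ sin φ₂ − sin φ₁ cos φ₂ cos Δλ = -0.288993
θ = atan2(y, x) = 119.6827° → 119.6827° (mod 360°)

119.7°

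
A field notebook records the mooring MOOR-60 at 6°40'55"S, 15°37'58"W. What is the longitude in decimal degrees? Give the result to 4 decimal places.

15° + 37′/60 + 58″/3600 = 15 + 0.61667 + 0.01611 = 15.6328°

15.6328°W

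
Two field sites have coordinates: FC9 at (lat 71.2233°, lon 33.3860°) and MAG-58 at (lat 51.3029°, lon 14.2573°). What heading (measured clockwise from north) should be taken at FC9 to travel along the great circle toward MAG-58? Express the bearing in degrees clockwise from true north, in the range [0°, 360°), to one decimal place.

213.6°

Δλ = -19.1287°
y = sin Δλ · cos φ₂ = -0.204874
x = cos φ₁ sin φ₂ − sin φ₁ cos φ₂ cos Δλ = -0.308031
θ = atan2(y, x) = -146.3718° → 213.6282° (mod 360°)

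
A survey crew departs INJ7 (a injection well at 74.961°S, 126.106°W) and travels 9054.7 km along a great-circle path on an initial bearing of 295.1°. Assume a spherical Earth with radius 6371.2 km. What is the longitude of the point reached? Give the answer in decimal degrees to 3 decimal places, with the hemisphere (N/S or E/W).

170.256°E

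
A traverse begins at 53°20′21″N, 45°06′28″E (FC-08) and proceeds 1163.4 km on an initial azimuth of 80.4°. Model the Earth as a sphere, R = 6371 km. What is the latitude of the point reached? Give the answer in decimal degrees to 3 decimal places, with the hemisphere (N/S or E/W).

53.797°N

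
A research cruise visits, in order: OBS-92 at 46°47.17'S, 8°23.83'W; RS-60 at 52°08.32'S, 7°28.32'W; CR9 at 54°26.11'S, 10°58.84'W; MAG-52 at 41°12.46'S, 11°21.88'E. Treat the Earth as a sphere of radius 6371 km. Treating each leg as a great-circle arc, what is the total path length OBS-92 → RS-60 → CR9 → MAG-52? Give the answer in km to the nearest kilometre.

3151 km

OBS-92: φ = -46.78617°, λ = -8.39717°
RS-60: φ = -52.13867°, λ = -7.47200°
CR9: φ = -54.43517°, λ = -10.98067°
MAG-52: φ = -41.20767°, λ = +11.36467°
OBS-92→RS-60: c = 0.094004 rad, d = 598.90 km
RS-60→CR9: c = 0.054271 rad, d = 345.76 km
CR9→MAG-52: c = 0.346369 rad, d = 2206.72 km
Total = 598.90 + 345.76 + 2206.72 = 3151.37 km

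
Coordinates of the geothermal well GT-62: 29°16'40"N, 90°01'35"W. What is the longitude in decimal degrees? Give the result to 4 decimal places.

90° + 1′/60 + 35″/3600 = 90 + 0.01667 + 0.00972 = 90.0264°

90.0264°W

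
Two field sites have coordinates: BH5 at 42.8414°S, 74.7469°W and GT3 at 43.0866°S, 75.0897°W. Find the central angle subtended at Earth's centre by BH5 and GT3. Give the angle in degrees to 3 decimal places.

Δφ = -0.2452°,  Δλ = -0.3428°
a = sin²(Δφ/2) + cos φ₁ cos φ₂ sin²(Δλ/2) = 0.000009
c = 2·arcsin(√a) = 0.006122 rad = 0.3508°

0.351°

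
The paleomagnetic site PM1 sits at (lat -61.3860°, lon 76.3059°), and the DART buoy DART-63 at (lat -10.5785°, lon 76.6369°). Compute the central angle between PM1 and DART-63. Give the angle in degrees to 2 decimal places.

Δφ = 50.8075°,  Δλ = 0.3310°
a = sin²(Δφ/2) + cos φ₁ cos φ₂ sin²(Δλ/2) = 0.184040
c = 2·arcsin(√a) = 0.886768 rad = 50.8081°

50.81°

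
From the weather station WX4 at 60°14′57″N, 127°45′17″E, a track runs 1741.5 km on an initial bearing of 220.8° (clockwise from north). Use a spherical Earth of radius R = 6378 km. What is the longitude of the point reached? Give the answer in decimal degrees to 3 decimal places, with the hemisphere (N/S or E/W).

112.699°E

WX4: φ = +60.24917°, λ = +127.75472°
δ = d/R = 1741.5/6378 = 0.273048 rad
φ₂ = arcsin(sin φ₁ cos δ + cos φ₁ sin δ cos θ)
   = arcsin(0.86819·0.96295 + 0.49623·0.26967·-0.75700) = 47.28435°
λ₂ = λ₁ + atan2(sin θ sin δ cos φ₁, cos δ − sin φ₁ sin φ₂) = 112.69929°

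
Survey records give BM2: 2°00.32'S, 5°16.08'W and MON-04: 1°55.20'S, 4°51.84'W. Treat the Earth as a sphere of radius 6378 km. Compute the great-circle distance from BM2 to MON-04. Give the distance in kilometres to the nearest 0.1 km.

BM2: φ = -2.00533°, λ = -5.26800°
MON-04: φ = -1.92000°, λ = -4.86400°
Δφ = 0.0853°,  Δλ = 0.4040°
a = sin²(Δφ/2) + cos φ₁ cos φ₂ sin²(Δλ/2) = 0.000013
c = 2·arcsin(√a) = 0.007203 rad = 0.4127°
d = R·c = 6378 × 0.007203 = 45.9 km

45.9 km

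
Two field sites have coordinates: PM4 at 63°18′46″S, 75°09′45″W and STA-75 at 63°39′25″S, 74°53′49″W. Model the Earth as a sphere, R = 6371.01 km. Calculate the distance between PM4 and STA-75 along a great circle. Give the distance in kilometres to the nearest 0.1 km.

PM4: φ = -63.31278°, λ = -75.16250°
STA-75: φ = -63.65694°, λ = -74.89694°
Δφ = -0.3442°,  Δλ = 0.2656°
a = sin²(Δφ/2) + cos φ₁ cos φ₂ sin²(Δλ/2) = 0.000010
c = 2·arcsin(√a) = 0.006353 rad = 0.3640°
d = R·c = 6371.01 × 0.006353 = 40.5 km

40.5 km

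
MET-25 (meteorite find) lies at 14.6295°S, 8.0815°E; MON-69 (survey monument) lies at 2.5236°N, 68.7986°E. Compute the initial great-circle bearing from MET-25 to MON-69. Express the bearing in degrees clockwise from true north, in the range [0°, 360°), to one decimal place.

Δλ = 60.7171°
y = sin Δλ · cos φ₂ = 0.871369
x = cos φ₁ sin φ₂ − sin φ₁ cos φ₂ cos Δλ = 0.166020
θ = atan2(y, x) = 79.2129° → 79.2129° (mod 360°)

79.2°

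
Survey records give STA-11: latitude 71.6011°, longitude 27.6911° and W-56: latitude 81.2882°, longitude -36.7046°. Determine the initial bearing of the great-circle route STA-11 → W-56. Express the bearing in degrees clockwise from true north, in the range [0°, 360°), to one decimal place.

Δλ = -64.3957°
y = sin Δλ · cos φ₂ = -0.136591
x = cos φ₁ sin φ₂ − sin φ₁ cos φ₂ cos Δλ = 0.249879
θ = atan2(y, x) = -28.6622° → 331.3378° (mod 360°)

331.3°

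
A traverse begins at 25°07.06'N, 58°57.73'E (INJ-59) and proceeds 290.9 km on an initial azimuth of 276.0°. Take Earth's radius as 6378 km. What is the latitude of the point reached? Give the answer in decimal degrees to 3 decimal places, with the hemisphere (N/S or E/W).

25.363°N

INJ-59: φ = +25.11767°, λ = +58.96217°
δ = d/R = 290.9/6378 = 0.045610 rad
φ₂ = arcsin(sin φ₁ cos δ + cos φ₁ sin δ cos θ)
   = arcsin(0.42448·0.99896 + 0.90544·0.04559·0.10453) = 25.36304°
λ₂ = λ₁ + atan2(sin θ sin δ cos φ₁, cos δ − sin φ₁ sin φ₂) = 56.08579°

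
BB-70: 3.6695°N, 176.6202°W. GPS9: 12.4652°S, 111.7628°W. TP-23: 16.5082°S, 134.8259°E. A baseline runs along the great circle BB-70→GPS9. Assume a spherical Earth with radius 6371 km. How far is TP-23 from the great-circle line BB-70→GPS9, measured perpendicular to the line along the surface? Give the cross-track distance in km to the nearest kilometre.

3354 km

δ₁₃ = central angle BB-70→TP-23 = 0.908229 rad  (haversine)
θ₁₃ = bearing BB-70→TP-23 = 245.721°,  θ₁₂ = bearing BB-70→GPS9 = 105.309°
dₓₜ = R·arcsin(sin δ₁₃ · sin(θ₁₃ − θ₁₂)) = 6371·arcsin(0.78842·sin(140.412°)) = 3353.735 km
|dₓₜ| = 3353.735 km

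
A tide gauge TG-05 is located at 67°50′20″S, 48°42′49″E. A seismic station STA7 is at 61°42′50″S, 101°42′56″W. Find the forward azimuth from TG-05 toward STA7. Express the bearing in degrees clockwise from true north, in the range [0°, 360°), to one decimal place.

TG-05: φ = -67.83889°, λ = +48.71361°
STA7: φ = -61.71389°, λ = -101.71556°
Δλ = -150.4292°
y = sin Δλ · cos φ₂ = -0.233857
x = cos φ₁ sin φ₂ − sin φ₁ cos φ₂ cos Δλ = -0.713874
θ = atan2(y, x) = -161.8618° → 198.1382° (mod 360°)

198.1°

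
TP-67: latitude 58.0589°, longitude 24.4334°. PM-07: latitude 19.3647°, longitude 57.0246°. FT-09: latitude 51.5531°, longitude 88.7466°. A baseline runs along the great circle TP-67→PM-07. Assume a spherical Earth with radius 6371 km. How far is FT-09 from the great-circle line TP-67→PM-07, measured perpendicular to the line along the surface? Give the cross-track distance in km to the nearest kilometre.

3522 km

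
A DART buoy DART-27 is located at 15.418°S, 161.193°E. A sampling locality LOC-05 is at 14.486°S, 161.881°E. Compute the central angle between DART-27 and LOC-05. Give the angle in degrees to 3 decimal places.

Δφ = 0.9320°,  Δλ = 0.6880°
a = sin²(Δφ/2) + cos φ₁ cos φ₂ sin²(Δλ/2) = 0.000100
c = 2·arcsin(√a) = 0.019980 rad = 1.1447°

1.145°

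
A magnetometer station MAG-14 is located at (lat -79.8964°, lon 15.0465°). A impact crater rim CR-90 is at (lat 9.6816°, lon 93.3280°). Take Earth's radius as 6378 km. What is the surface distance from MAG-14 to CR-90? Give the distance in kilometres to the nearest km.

10853 km

Δφ = 89.5780°,  Δλ = 78.2815°
a = sin²(Δφ/2) + cos φ₁ cos φ₂ sin²(Δλ/2) = 0.565221
c = 2·arcsin(√a) = 1.701611 rad = 97.4951°
d = R·c = 6378 × 1.701611 = 10852.9 km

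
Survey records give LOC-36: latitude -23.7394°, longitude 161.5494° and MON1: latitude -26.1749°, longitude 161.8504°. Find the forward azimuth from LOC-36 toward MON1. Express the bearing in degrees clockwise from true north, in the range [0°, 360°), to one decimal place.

173.7°

Δλ = 0.3010°
y = sin Δλ · cos φ₂ = 0.004715
x = cos φ₁ sin φ₂ − sin φ₁ cos φ₂ cos Δλ = -0.042500
θ = atan2(y, x) = 173.6698° → 173.6698° (mod 360°)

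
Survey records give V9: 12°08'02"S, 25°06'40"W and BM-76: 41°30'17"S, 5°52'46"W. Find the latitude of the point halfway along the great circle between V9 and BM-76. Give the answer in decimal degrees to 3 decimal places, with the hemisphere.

V9: φ = -12.13389°, λ = -25.11111°
BM-76: φ = -41.50472°, λ = -5.87944°
Bx = cos φ₂ cos Δλ = 0.707108,  By = cos φ₂ sin Δλ = 0.246679
φₘ = atan2(sin φ₁ + sin φ₂, √((cos φ₁ + Bx)² + By²)) = -27.14125°
λₘ = λ₁ + atan2(By, cos φ₁ + Bx) = -16.78119°

27.141°S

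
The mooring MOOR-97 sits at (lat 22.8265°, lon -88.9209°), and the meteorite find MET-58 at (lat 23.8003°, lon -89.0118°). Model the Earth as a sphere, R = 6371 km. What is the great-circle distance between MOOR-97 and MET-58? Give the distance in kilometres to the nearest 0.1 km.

Δφ = 0.9738°,  Δλ = -0.0909°
a = sin²(Δφ/2) + cos φ₁ cos φ₂ sin²(Δλ/2) = 0.000073
c = 2·arcsin(√a) = 0.017058 rad = 0.9774°
d = R·c = 6371 × 0.017058 = 108.7 km

108.7 km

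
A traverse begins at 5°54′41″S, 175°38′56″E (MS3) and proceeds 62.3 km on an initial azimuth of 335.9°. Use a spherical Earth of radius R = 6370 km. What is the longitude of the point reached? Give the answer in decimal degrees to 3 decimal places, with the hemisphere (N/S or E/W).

175.419°E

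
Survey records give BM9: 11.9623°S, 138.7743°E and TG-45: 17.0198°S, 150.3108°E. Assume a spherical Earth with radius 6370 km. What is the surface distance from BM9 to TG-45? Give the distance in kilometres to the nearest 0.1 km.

Δφ = -5.0575°,  Δλ = 11.5365°
a = sin²(Δφ/2) + cos φ₁ cos φ₂ sin²(Δλ/2) = 0.011396
c = 2·arcsin(√a) = 0.213909 rad = 12.2561°
d = R·c = 6370 × 0.213909 = 1362.6 km

1362.6 km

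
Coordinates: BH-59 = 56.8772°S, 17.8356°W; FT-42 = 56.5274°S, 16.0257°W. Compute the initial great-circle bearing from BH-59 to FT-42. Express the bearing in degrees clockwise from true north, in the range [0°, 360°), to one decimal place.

Δλ = 1.8099°
y = sin Δλ · cos φ₂ = 0.017419
x = cos φ₁ sin φ₂ − sin φ₁ cos φ₂ cos Δλ = 0.005875
θ = atan2(y, x) = 71.3634° → 71.3634° (mod 360°)

71.4°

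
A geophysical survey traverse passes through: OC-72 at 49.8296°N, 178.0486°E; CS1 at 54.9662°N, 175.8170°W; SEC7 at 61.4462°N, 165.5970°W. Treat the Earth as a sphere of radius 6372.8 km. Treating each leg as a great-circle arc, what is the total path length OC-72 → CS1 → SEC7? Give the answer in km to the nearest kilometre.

OC-72→CS1: c = 0.110838 rad, d = 706.35 km
CS1→SEC7: c = 0.146707 rad, d = 934.94 km
Total = 706.35 + 934.94 = 1641.29 km

1641 km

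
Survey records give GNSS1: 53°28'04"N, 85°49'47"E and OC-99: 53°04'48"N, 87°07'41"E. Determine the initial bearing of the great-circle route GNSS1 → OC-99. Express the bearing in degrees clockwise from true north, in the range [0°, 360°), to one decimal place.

GNSS1: φ = +53.46778°, λ = +85.82972°
OC-99: φ = +53.08000°, λ = +87.12806°
Δλ = 1.2983°
y = sin Δλ · cos φ₂ = 0.013611
x = cos φ₁ sin φ₂ − sin φ₁ cos φ₂ cos Δλ = -0.006644
θ = atan2(y, x) = 116.0190° → 116.0190° (mod 360°)

116.0°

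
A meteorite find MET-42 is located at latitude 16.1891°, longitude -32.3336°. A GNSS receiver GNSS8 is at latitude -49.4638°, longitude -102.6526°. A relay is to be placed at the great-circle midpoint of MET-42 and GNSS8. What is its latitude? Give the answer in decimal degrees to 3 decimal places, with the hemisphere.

19.910°S

Bx = cos φ₂ cos Δλ = 0.218885,  By = cos φ₂ sin Δλ = -0.611961
φₘ = atan2(sin φ₁ + sin φ₂, √((cos φ₁ + Bx)² + By²)) = -19.90966°
λₘ = λ₁ + atan2(By, cos φ₁ + Bx) = -59.76061°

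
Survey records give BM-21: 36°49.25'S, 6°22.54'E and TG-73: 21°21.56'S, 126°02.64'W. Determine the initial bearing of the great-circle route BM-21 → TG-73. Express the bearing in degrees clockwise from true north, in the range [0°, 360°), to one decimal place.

225.8°

BM-21: φ = -36.82083°, λ = +6.37567°
TG-73: φ = -21.35933°, λ = -126.04400°
Δλ = -132.4197°
y = sin Δλ · cos φ₂ = -0.687519
x = cos φ₁ sin φ₂ − sin φ₁ cos φ₂ cos Δλ = -0.668063
θ = atan2(y, x) = -134.1778° → 225.8222° (mod 360°)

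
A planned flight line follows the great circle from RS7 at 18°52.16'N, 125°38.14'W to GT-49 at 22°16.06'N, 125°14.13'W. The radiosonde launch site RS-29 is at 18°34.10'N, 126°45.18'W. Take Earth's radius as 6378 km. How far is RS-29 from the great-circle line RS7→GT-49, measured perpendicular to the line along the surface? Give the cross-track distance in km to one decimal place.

RS7: φ = +18.86933°, λ = -125.63567°
GT-49: φ = +22.26767°, λ = -125.23550°
RS-29: φ = +18.56833°, λ = -126.75300°
δ₁₃ = central angle RS7→RS-29 = 0.019202 rad  (haversine)
θ₁₃ = bearing RS7→RS-29 = 254.302°,  θ₁₂ = bearing RS7→GT-49 = 6.222°
dₓₜ = R·arcsin(sin δ₁₃ · sin(θ₁₃ − θ₁₂)) = 6378·arcsin(0.01920·sin(248.080°)) = -113.617 km
|dₓₜ| = 113.617 km

113.6 km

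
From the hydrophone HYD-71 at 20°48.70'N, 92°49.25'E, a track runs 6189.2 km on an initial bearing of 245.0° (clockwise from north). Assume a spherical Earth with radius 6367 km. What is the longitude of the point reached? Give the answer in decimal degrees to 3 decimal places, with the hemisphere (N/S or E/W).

HYD-71: φ = +20.81167°, λ = +92.82083°
δ = d/R = 6189.2/6367 = 0.972075 rad
φ₂ = arcsin(sin φ₁ cos δ + cos φ₁ sin δ cos θ)
   = arcsin(0.35530·0.56359 + 0.93475·0.82606·-0.42262) = -7.24358°
λ₂ = λ₁ + atan2(sin θ sin δ cos φ₁, cos δ − sin φ₁ sin φ₂) = 43.82300°

43.823°E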